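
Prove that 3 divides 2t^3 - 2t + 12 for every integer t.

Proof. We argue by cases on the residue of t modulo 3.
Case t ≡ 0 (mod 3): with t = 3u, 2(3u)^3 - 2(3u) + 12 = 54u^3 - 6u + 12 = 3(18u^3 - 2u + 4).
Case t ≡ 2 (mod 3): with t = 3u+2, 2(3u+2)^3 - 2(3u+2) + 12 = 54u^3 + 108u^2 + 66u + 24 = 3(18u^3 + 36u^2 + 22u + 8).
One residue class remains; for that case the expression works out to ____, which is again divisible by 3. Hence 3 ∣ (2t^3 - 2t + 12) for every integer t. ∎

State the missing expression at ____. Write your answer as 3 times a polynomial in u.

Only t ≡ 1 (mod 3) is unaccounted for. Put t = 3u+1:
2(3u+1)^3 - 2(3u+1) + 12 expands to 54u^3 + 54u^2 + 12u + 12,
and factoring out 3 leaves 3(18u^3 + 18u^2 + 4u + 4).

3(18u^3 + 18u^2 + 4u + 4)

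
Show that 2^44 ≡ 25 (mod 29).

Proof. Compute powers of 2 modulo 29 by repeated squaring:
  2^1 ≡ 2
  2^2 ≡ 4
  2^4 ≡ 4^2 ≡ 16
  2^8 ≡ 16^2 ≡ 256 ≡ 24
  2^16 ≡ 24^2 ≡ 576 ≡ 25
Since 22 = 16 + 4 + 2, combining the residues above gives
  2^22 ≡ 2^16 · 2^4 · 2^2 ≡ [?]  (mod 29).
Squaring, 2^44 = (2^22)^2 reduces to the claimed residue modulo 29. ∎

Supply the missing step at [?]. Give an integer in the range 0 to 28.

5

Multiply the listed residues: 25 · 16 · 4 = 400 → 1600.
Reducing modulo 29: 1600 = 55·29 + 5, so 2^22 ≡ 5.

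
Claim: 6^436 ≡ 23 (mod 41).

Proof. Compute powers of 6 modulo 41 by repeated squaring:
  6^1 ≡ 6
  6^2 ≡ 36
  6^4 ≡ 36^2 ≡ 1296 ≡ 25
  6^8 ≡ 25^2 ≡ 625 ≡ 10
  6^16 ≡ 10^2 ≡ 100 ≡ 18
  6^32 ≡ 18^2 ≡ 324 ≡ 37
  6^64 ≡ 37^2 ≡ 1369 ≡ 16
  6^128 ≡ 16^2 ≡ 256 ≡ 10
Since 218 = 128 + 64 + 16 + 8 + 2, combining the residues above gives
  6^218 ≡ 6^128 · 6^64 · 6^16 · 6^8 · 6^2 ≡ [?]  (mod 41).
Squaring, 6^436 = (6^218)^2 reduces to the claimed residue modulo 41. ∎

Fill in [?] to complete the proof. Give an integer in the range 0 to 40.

33

Multiply the listed residues: 10 · 16 · 18 · 10 · 36 = 160 → 2880 → 28800 → 1036800.
Reducing modulo 41: 1036800 = 25287·41 + 33, so 6^218 ≡ 33.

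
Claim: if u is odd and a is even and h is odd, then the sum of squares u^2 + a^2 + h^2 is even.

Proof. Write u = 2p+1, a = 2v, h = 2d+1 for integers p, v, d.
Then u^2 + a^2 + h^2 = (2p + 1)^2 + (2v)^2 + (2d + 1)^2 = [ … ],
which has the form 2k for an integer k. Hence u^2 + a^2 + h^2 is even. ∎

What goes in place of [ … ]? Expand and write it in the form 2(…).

(2p + 1)^2 + (2v)^2 + (2d + 1)^2 = 4d^2 + 4d + 4p^2 + 4p + 4v^2 + 2
= 2(2d^2 + 2d + 2p^2 + 2p + 2v^2 + 1).
Since 2d^2 + 2d + 2p^2 + 2p + 2v^2 + 1 is an integer, the sum of squares is of the form 2k for an integer k.

2(2d^2 + 2d + 2p^2 + 2p + 2v^2 + 1)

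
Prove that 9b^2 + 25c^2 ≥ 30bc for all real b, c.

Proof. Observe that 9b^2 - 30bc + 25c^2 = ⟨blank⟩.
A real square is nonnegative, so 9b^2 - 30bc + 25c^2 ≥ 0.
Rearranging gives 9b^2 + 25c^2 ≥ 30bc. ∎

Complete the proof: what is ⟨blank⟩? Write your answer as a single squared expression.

(3b - 5c)^2

9b^2 - 30bc + 25c^2 is a perfect-square trinomial: the outer terms are (3b)^2 and (5c)^2, and the cross term is -2·3b·5c.
So 9b^2 - 30bc + 25c^2 = (3b - 5c)^2 ≥ 0.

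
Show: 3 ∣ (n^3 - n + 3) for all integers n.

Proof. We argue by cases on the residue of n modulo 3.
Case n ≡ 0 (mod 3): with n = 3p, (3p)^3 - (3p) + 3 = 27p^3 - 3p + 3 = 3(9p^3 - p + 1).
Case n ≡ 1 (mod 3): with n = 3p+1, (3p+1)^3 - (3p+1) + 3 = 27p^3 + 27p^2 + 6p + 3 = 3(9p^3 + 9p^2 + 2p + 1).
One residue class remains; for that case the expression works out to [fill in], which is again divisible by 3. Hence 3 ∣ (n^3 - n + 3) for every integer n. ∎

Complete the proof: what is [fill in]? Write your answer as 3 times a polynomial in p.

Only n ≡ 2 (mod 3) is unaccounted for. Put n = 3p+2:
(3p+2)^3 - (3p+2) + 3 expands to 27p^3 + 54p^2 + 33p + 9,
and factoring out 3 leaves 3(9p^3 + 18p^2 + 11p + 3).

3(9p^3 + 18p^2 + 11p + 3)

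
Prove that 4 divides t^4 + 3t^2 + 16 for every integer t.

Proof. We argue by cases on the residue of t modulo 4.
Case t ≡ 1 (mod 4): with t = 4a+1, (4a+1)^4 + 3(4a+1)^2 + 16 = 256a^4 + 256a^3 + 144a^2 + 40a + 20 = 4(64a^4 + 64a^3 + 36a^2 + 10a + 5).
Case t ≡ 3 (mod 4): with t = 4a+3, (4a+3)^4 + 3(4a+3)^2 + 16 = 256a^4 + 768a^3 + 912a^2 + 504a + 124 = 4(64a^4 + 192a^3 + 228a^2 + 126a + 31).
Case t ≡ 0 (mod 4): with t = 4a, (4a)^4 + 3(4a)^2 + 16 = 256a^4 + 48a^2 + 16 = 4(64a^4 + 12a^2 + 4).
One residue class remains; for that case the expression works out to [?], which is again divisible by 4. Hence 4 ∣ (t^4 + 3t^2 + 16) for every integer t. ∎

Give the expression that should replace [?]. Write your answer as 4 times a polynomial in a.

Only t ≡ 2 (mod 4) is unaccounted for. Put t = 4a+2:
(4a+2)^4 + 3(4a+2)^2 + 16 expands to 256a^4 + 512a^3 + 432a^2 + 176a + 44,
and factoring out 4 leaves 4(64a^4 + 128a^3 + 108a^2 + 44a + 11).

4(64a^4 + 128a^3 + 108a^2 + 44a + 11)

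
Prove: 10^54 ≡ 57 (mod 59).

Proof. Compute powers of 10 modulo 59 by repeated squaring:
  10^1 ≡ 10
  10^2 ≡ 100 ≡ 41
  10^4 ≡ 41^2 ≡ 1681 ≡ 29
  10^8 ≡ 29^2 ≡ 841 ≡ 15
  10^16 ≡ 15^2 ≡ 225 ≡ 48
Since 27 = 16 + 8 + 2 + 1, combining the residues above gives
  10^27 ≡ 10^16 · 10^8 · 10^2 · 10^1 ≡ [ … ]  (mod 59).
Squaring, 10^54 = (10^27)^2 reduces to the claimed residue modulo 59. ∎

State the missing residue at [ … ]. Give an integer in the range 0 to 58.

Multiply the listed residues: 48 · 15 · 41 · 10 = 720 → 29520 → 295200.
Reducing modulo 59: 295200 = 5003·59 + 23, so 10^27 ≡ 23.

23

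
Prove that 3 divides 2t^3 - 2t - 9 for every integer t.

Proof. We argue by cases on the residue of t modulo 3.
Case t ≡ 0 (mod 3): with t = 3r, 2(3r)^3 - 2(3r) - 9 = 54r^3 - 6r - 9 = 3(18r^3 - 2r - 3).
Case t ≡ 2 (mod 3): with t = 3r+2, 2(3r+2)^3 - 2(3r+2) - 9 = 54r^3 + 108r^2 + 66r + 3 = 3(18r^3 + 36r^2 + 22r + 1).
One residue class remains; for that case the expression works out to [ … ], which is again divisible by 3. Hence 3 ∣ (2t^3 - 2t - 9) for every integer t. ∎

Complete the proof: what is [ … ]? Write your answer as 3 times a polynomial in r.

3(18r^3 + 18r^2 + 4r - 3)

The residues treated are {0, 2}, so the missing case is t ≡ 1 (mod 3); write t = 3r+1.
Then 2(3r+1)^3 - 2(3r+1) - 9 = 54r^3 + 54r^2 + 12r - 9 = 3(18r^3 + 18r^2 + 4r - 3).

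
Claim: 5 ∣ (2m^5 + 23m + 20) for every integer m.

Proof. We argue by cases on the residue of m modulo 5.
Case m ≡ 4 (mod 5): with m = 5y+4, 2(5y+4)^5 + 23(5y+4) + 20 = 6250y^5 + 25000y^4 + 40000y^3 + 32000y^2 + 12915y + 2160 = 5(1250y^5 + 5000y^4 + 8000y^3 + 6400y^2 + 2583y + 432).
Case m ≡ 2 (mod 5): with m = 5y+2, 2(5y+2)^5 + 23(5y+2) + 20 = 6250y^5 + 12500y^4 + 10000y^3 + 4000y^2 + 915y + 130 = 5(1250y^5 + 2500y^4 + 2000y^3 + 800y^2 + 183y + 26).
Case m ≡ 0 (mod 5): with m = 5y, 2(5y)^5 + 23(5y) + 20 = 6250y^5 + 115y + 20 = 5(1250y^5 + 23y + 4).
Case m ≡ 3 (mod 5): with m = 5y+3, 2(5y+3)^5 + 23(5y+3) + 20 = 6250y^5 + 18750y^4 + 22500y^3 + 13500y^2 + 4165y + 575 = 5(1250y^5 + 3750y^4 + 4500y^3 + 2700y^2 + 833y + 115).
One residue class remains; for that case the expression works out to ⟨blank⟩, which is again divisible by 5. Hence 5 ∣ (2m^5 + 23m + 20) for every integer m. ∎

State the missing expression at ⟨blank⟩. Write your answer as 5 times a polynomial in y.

5(1250y^5 + 1250y^4 + 500y^3 + 100y^2 + 33y + 9)

Only m ≡ 1 (mod 5) is unaccounted for. Put m = 5y+1:
2(5y+1)^5 + 23(5y+1) + 20 expands to 6250y^5 + 6250y^4 + 2500y^3 + 500y^2 + 165y + 45,
and factoring out 5 leaves 5(1250y^5 + 1250y^4 + 500y^3 + 100y^2 + 33y + 9).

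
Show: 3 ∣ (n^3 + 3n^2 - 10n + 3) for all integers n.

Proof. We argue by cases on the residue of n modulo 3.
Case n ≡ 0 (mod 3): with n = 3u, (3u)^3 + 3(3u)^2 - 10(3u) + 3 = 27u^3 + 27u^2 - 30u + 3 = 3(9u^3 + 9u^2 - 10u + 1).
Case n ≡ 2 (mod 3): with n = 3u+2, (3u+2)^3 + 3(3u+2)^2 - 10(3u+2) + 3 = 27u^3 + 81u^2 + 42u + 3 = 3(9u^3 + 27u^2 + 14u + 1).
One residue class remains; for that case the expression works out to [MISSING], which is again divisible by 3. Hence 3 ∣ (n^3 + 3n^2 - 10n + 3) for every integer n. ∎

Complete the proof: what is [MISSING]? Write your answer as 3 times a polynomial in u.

3(9u^3 + 18u^2 - u - 1)

Only n ≡ 1 (mod 3) is unaccounted for. Put n = 3u+1:
(3u+1)^3 + 3(3u+1)^2 - 10(3u+1) + 3 expands to 27u^3 + 54u^2 - 3u - 3,
and factoring out 3 leaves 3(9u^3 + 18u^2 - u - 1).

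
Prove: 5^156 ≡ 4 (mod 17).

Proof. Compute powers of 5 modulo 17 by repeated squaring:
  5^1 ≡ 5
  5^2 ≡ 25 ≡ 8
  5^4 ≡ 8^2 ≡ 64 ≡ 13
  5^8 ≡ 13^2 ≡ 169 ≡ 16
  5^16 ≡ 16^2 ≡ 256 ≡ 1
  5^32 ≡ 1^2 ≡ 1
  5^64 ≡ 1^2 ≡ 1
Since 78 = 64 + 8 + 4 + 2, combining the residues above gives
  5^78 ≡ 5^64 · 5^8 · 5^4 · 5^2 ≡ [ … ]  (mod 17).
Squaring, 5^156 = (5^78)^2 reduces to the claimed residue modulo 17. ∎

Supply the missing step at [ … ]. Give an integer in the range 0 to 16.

Multiply the listed residues: 1 · 16 · 13 · 8 = 16 → 208 → 1664.
Reducing modulo 17: 1664 = 97·17 + 15, so 5^78 ≡ 15.

15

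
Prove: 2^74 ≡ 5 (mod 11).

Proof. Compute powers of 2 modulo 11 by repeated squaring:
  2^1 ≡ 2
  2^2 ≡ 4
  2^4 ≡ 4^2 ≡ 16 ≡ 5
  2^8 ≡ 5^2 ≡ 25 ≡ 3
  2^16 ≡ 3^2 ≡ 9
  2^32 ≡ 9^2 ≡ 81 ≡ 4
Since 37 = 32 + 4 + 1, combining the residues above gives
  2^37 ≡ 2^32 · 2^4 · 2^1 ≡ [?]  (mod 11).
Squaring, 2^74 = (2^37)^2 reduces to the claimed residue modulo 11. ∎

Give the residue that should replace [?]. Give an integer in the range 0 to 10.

Multiply the listed residues: 4 · 5 · 2 = 20 → 40.
Reducing modulo 11: 40 = 3·11 + 7, so 2^37 ≡ 7.

7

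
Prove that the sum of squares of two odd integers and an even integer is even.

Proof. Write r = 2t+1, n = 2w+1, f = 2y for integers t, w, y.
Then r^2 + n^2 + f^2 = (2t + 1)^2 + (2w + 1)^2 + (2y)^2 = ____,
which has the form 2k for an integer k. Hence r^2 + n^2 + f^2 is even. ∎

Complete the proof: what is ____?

Expanding: (2t + 1)^2 + (2w + 1)^2 + (2y)^2 = 4t^2 + 4t + 4w^2 + 4w + 4y^2 + 2.
Every term is even; pulling out the factor of 2 gives 2(2t^2 + 2t + 2w^2 + 2w + 2y^2 + 1).

2(2t^2 + 2t + 2w^2 + 2w + 2y^2 + 1)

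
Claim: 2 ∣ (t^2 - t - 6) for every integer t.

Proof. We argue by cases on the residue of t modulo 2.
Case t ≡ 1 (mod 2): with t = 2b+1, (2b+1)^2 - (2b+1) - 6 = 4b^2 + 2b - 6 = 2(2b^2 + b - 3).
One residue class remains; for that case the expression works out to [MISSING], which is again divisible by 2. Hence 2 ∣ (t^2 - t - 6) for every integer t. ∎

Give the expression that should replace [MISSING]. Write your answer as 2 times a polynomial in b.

2(2b^2 - b - 3)

Only t ≡ 0 (mod 2) is unaccounted for. Put t = 2b:
(2b)^2 - (2b) - 6 expands to 4b^2 - 2b - 6,
and factoring out 2 leaves 2(2b^2 - b - 3).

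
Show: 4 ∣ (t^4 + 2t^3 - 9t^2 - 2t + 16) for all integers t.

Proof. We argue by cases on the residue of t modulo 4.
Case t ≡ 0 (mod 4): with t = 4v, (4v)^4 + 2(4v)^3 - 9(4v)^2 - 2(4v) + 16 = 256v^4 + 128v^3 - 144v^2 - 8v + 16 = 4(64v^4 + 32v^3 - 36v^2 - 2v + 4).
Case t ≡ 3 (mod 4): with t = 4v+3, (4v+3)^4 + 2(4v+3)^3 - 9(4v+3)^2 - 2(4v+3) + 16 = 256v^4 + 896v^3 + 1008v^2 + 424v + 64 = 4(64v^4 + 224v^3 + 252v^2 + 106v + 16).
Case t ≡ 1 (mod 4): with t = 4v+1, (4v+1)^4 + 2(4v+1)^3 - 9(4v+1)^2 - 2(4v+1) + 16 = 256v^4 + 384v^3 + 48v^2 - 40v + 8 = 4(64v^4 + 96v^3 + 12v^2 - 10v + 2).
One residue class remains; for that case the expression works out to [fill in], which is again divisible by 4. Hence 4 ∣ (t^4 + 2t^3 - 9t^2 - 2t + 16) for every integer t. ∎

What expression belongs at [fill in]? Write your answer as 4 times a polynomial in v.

4(64v^4 + 160v^3 + 108v^2 + 18v + 2)

The residues treated are {0, 3, 1}, so the missing case is t ≡ 2 (mod 4); write t = 4v+2.
Then (4v+2)^4 + 2(4v+2)^3 - 9(4v+2)^2 - 2(4v+2) + 16 = 256v^4 + 640v^3 + 432v^2 + 72v + 8 = 4(64v^4 + 160v^3 + 108v^2 + 18v + 2).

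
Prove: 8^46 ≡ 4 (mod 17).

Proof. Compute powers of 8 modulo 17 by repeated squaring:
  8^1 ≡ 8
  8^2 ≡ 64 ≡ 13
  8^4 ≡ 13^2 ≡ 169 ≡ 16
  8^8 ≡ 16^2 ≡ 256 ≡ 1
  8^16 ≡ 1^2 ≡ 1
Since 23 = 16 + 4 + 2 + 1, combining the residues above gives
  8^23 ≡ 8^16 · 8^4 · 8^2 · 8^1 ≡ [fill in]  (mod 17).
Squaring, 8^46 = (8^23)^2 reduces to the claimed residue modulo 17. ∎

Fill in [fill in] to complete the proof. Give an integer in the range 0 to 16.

15

8^16 · 8^4 · 8^2 · 8^1 ≡ 1 · 16 · 13 · 8 = 1664.
1664 mod 17 = 15, so 8^23 ≡ 15 (mod 17).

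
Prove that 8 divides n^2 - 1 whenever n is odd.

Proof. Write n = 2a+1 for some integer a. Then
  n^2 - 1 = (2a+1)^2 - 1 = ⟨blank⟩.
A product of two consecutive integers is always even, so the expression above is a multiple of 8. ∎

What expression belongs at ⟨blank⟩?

(2a+1)^2 - 1 = 4a^2 + 4a + 1 - 1 = 4a^2 + 4a = 4a(a+1).
Since a and a+1 are consecutive, a(a+1) is even, and 4·(even) is a multiple of 8.

4a(a + 1)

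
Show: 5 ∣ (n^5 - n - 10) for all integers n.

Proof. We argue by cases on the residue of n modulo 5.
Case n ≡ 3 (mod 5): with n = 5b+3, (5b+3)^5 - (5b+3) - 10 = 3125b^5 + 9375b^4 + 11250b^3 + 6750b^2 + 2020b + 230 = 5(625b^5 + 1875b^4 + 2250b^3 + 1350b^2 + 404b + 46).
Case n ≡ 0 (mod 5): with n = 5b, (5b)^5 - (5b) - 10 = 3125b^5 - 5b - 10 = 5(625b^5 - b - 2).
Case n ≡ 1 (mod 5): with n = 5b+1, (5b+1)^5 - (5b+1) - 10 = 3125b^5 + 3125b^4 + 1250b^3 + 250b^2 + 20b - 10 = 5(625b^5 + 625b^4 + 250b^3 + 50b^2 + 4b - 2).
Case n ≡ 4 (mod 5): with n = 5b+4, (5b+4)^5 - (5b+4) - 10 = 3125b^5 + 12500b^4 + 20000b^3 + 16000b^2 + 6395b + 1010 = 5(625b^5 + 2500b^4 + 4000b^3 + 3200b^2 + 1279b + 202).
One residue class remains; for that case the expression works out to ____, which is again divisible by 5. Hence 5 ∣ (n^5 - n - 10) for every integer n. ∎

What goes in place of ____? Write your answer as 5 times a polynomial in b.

5(625b^5 + 1250b^4 + 1000b^3 + 400b^2 + 79b + 4)

The residues treated are {3, 0, 1, 4}, so the missing case is n ≡ 2 (mod 5); write n = 5b+2.
Then (5b+2)^5 - (5b+2) - 10 = 3125b^5 + 6250b^4 + 5000b^3 + 2000b^2 + 395b + 20 = 5(625b^5 + 1250b^4 + 1000b^3 + 400b^2 + 79b + 4).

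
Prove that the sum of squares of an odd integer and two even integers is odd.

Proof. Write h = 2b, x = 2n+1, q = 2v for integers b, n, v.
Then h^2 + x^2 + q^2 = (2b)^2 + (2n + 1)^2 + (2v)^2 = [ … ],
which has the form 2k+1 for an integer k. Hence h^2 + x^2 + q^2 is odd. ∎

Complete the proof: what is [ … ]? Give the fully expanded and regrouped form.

2(2b^2 + 2n^2 + 2n + 2v^2) + 1

(2b)^2 + (2n + 1)^2 + (2v)^2 = 4b^2 + 4n^2 + 4n + 4v^2 + 1
= 2(2b^2 + 2n^2 + 2n + 2v^2) + 1.
Since 2b^2 + 2n^2 + 2n + 2v^2 is an integer, the sum of squares is of the form 2k+1 for an integer k.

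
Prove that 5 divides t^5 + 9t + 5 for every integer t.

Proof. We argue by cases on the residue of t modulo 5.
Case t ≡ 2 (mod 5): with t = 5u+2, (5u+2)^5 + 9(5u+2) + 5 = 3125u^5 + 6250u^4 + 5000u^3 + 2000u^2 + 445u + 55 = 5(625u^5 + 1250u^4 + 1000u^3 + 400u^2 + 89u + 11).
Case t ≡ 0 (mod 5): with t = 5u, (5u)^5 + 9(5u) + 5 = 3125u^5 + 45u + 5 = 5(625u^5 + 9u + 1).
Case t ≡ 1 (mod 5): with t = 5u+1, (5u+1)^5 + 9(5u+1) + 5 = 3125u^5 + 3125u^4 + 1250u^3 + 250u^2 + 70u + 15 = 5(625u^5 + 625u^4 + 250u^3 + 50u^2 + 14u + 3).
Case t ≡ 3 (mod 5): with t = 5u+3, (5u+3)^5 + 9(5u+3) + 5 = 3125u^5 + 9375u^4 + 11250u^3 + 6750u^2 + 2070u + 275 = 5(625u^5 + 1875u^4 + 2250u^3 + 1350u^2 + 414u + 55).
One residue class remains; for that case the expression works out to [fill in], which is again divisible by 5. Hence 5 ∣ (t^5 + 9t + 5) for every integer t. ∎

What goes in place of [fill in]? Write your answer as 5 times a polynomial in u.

Only t ≡ 4 (mod 5) is unaccounted for. Put t = 5u+4:
(5u+4)^5 + 9(5u+4) + 5 expands to 3125u^5 + 12500u^4 + 20000u^3 + 16000u^2 + 6445u + 1065,
and factoring out 5 leaves 5(625u^5 + 2500u^4 + 4000u^3 + 3200u^2 + 1289u + 213).

5(625u^5 + 2500u^4 + 4000u^3 + 3200u^2 + 1289u + 213)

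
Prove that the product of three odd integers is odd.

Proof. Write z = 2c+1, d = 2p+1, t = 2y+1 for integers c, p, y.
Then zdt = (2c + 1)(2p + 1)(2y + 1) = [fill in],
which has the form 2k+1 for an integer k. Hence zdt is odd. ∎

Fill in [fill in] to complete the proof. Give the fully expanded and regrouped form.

Expanding: (2c + 1)(2p + 1)(2y + 1) = 8cpy + 4cp + 4cy + 2c + 4py + 2p + 2y + 1.
Every term except the constant is even, so this is 2(4cpy + 2cp + 2cy + c + 2py + p + y) + 1,
and 4cpy + 2cp + 2cy + c + 2py + p + y ∈ ℤ gives the required form.

2(4cpy + 2cp + 2cy + c + 2py + p + y) + 1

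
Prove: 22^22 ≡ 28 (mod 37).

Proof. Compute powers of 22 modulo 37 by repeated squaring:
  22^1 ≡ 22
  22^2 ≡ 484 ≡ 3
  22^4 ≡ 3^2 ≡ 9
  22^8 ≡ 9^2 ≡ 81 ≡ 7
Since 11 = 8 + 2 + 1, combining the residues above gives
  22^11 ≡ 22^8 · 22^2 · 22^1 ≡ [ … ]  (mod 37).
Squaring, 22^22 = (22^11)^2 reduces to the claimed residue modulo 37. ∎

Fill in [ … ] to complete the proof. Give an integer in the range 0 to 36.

18

22^8 · 22^2 · 22^1 ≡ 7 · 3 · 22 = 462.
462 mod 37 = 18, so 22^11 ≡ 18 (mod 37).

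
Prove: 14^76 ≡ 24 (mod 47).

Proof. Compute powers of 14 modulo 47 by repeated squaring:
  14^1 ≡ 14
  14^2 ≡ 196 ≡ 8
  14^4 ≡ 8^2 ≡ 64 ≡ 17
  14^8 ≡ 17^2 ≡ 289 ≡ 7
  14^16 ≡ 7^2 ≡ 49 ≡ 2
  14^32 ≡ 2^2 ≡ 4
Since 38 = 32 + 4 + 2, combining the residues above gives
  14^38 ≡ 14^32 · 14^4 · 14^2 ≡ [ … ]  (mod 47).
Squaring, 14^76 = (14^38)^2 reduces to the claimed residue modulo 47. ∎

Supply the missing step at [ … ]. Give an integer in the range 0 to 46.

14^32 · 14^4 · 14^2 ≡ 4 · 17 · 8 = 544.
544 mod 47 = 27, so 14^38 ≡ 27 (mod 47).

27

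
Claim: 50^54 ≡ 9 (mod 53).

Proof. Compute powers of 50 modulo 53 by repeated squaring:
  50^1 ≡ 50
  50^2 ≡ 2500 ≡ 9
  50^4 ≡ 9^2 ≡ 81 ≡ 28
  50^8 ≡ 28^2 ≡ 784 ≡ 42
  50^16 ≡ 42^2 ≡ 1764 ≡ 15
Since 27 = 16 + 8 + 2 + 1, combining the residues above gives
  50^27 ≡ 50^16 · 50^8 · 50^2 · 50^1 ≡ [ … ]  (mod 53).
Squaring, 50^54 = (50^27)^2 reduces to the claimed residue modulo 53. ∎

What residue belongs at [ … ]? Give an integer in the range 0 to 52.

50^16 · 50^8 · 50^2 · 50^1 ≡ 15 · 42 · 9 · 50 = 283500.
283500 mod 53 = 3, so 50^27 ≡ 3 (mod 53).

3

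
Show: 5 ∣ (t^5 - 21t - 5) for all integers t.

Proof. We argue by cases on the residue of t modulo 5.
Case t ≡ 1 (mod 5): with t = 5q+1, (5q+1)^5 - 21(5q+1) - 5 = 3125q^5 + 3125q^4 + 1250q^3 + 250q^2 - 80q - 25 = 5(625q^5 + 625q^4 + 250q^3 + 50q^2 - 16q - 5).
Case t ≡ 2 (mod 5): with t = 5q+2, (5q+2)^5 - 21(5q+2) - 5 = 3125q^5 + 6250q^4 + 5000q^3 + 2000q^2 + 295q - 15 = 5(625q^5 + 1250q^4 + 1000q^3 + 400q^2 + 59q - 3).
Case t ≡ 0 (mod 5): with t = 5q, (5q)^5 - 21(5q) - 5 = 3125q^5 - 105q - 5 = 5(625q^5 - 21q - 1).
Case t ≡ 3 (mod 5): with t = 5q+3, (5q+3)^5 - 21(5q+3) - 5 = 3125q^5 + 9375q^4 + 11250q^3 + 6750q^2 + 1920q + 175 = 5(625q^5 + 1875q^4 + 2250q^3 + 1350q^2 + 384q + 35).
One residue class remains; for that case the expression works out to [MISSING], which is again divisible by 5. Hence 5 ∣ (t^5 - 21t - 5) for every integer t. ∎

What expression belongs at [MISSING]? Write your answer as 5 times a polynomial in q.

Only t ≡ 4 (mod 5) is unaccounted for. Put t = 5q+4:
(5q+4)^5 - 21(5q+4) - 5 expands to 3125q^5 + 12500q^4 + 20000q^3 + 16000q^2 + 6295q + 935,
and factoring out 5 leaves 5(625q^5 + 2500q^4 + 4000q^3 + 3200q^2 + 1259q + 187).

5(625q^5 + 2500q^4 + 4000q^3 + 3200q^2 + 1259q + 187)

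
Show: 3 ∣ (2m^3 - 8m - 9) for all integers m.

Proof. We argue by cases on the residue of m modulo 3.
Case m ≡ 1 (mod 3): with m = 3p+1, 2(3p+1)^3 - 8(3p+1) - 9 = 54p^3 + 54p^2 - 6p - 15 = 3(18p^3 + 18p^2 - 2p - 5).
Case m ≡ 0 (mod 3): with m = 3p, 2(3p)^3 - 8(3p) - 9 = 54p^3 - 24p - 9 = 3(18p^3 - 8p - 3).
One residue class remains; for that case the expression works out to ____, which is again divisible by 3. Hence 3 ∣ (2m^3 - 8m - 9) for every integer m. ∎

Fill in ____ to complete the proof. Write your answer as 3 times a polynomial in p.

3(18p^3 + 36p^2 + 16p - 3)

Only m ≡ 2 (mod 3) is unaccounted for. Put m = 3p+2:
2(3p+2)^3 - 8(3p+2) - 9 expands to 54p^3 + 108p^2 + 48p - 9,
and factoring out 3 leaves 3(18p^3 + 36p^2 + 16p - 3).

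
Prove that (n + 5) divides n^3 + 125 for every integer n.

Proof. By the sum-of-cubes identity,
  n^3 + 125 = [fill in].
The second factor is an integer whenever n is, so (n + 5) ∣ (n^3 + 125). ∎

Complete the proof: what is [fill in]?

(n + 5)(n^2 - 5n + 25)

a^3 + b^3 = (a + b)(a^2 - ab + b^2). With a = n, b = 5:
n^3 + 125 = (n + 5)(n^2 - 5n + 25).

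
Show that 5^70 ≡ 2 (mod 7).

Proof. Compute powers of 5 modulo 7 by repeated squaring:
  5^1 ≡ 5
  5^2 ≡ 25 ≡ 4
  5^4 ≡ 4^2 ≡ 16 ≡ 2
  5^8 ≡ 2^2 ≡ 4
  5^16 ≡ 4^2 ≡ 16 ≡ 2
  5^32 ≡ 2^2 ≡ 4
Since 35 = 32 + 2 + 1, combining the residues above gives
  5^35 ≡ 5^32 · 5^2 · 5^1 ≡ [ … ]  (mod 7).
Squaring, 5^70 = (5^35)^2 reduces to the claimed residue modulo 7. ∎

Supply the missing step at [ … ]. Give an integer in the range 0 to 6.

3

Multiply the listed residues: 4 · 4 · 5 = 16 → 80.
Reducing modulo 7: 80 = 11·7 + 3, so 5^35 ≡ 3.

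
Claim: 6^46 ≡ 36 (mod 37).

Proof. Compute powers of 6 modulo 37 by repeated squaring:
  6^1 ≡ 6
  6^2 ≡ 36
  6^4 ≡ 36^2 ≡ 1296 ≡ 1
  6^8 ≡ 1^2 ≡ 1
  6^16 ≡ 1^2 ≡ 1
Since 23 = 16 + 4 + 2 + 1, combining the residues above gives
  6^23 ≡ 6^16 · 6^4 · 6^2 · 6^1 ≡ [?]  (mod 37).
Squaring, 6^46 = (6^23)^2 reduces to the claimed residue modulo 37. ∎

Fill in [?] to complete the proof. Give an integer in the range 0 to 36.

31

Multiply the listed residues: 1 · 1 · 36 · 6 = 1 → 36 → 216.
Reducing modulo 37: 216 = 5·37 + 31, so 6^23 ≡ 31.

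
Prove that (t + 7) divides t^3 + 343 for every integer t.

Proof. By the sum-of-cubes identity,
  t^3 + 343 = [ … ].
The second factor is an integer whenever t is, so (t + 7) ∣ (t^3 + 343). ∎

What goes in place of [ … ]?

(t + 7)(t^2 - 7t + 49)

Polynomial division of t^3 + 343 by t + 7 leaves remainder 0 and quotient t^2 - 7t + 49.
Hence t^3 + 343 = (t + 7)(t^2 - 7t + 49).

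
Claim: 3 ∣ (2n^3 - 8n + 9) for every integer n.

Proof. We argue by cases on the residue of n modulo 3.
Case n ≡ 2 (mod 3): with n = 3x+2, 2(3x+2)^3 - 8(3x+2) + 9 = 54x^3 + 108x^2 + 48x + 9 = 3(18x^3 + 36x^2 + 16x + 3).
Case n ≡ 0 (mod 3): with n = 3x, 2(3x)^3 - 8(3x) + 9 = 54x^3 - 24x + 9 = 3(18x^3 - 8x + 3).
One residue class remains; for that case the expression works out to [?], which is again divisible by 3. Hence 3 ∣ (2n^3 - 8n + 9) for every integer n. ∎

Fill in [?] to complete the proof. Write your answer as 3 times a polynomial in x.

The residues treated are {2, 0}, so the missing case is n ≡ 1 (mod 3); write n = 3x+1.
Then 2(3x+1)^3 - 8(3x+1) + 9 = 54x^3 + 54x^2 - 6x + 3 = 3(18x^3 + 18x^2 - 2x + 1).

3(18x^3 + 18x^2 - 2x + 1)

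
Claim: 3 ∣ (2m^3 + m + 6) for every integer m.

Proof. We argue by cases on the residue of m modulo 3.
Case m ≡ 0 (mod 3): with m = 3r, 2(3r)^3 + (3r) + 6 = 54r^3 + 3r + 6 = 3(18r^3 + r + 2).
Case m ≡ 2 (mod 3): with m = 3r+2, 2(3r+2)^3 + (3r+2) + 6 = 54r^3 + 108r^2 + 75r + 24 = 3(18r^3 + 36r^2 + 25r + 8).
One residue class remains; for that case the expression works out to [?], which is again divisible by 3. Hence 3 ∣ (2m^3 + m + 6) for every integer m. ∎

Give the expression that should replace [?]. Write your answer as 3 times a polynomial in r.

Only m ≡ 1 (mod 3) is unaccounted for. Put m = 3r+1:
2(3r+1)^3 + (3r+1) + 6 expands to 54r^3 + 54r^2 + 21r + 9,
and factoring out 3 leaves 3(18r^3 + 18r^2 + 7r + 3).

3(18r^3 + 18r^2 + 7r + 3)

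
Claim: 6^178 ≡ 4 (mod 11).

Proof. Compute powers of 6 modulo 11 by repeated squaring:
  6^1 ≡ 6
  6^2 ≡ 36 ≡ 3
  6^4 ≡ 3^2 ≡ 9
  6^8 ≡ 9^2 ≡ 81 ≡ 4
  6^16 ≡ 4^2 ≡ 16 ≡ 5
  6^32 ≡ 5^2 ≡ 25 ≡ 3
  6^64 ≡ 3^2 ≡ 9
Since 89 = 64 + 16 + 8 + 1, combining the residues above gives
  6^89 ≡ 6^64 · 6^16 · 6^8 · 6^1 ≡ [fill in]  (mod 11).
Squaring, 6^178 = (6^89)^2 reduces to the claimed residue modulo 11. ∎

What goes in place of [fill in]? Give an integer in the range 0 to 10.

2

Multiply the listed residues: 9 · 5 · 4 · 6 = 45 → 180 → 1080.
Reducing modulo 11: 1080 = 98·11 + 2, so 6^89 ≡ 2.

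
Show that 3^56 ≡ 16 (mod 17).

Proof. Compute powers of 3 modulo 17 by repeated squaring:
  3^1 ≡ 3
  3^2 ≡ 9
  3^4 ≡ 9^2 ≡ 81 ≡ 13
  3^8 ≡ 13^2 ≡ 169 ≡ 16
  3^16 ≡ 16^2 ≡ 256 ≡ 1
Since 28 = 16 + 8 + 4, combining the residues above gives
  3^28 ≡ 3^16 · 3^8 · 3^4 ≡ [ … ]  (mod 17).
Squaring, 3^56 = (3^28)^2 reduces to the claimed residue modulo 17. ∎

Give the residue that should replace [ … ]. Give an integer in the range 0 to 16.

Multiply the listed residues: 1 · 16 · 13 = 16 → 208.
Reducing modulo 17: 208 = 12·17 + 4, so 3^28 ≡ 4.

4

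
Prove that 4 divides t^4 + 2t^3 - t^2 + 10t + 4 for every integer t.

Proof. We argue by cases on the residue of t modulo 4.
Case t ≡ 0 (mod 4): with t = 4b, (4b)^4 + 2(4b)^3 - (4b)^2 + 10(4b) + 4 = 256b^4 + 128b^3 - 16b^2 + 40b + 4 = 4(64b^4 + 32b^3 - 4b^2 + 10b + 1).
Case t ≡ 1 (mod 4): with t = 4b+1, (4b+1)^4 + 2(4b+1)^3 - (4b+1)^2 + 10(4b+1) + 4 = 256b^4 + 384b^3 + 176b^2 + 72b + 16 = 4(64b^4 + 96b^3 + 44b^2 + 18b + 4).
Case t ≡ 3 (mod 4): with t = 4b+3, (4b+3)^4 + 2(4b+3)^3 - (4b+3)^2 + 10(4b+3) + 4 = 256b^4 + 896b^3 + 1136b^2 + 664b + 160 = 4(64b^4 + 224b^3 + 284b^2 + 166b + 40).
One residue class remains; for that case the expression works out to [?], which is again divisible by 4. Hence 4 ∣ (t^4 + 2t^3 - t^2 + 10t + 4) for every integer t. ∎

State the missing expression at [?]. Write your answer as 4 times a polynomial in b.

Only t ≡ 2 (mod 4) is unaccounted for. Put t = 4b+2:
(4b+2)^4 + 2(4b+2)^3 - (4b+2)^2 + 10(4b+2) + 4 expands to 256b^4 + 640b^3 + 560b^2 + 248b + 52,
and factoring out 4 leaves 4(64b^4 + 160b^3 + 140b^2 + 62b + 13).

4(64b^4 + 160b^3 + 140b^2 + 62b + 13)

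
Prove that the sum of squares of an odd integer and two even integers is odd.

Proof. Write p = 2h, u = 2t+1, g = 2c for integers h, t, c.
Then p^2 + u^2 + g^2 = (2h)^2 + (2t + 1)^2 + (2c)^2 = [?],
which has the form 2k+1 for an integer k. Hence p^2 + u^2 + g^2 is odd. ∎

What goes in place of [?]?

2(2c^2 + 2h^2 + 2t^2 + 2t) + 1

(2h)^2 + (2t + 1)^2 + (2c)^2 = 4c^2 + 4h^2 + 4t^2 + 4t + 1
= 2(2c^2 + 2h^2 + 2t^2 + 2t) + 1.
Since 2c^2 + 2h^2 + 2t^2 + 2t is an integer, the sum of squares is of the form 2k+1 for an integer k.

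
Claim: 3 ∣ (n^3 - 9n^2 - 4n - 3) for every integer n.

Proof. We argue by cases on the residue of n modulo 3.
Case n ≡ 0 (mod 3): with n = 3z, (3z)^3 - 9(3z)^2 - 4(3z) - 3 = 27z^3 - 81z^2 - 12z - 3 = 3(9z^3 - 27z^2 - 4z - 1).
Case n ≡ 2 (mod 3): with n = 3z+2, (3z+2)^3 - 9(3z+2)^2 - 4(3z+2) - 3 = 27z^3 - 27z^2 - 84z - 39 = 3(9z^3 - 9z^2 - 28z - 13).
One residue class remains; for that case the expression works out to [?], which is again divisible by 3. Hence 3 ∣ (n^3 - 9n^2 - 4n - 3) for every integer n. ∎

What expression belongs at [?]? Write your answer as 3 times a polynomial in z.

3(9z^3 - 18z^2 - 19z - 5)

The residues treated are {0, 2}, so the missing case is n ≡ 1 (mod 3); write n = 3z+1.
Then (3z+1)^3 - 9(3z+1)^2 - 4(3z+1) - 3 = 27z^3 - 54z^2 - 57z - 15 = 3(9z^3 - 18z^2 - 19z - 5).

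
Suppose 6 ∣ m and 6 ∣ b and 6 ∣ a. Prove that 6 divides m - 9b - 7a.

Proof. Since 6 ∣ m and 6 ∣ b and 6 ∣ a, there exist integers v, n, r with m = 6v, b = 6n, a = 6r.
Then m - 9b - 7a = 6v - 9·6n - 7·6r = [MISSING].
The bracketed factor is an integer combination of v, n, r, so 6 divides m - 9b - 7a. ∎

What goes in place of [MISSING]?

Pull the common 6 out of every term: 6v - 9·6n - 7·6r = 6(-9n - 7r + v).
-9n - 7r + v is an integer, which exhibits the divisibility.

6(-9n - 7r + v)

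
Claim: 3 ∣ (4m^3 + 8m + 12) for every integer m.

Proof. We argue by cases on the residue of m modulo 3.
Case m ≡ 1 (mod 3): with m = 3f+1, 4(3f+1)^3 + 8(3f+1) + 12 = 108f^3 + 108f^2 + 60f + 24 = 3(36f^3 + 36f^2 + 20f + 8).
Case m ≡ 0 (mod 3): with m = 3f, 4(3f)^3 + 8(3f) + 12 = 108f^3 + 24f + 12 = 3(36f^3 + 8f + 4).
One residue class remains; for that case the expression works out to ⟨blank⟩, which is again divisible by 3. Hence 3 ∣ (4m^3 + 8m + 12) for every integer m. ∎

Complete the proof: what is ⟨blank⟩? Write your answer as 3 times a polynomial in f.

3(36f^3 + 72f^2 + 56f + 20)

Only m ≡ 2 (mod 3) is unaccounted for. Put m = 3f+2:
4(3f+2)^3 + 8(3f+2) + 12 expands to 108f^3 + 216f^2 + 168f + 60,
and factoring out 3 leaves 3(36f^3 + 72f^2 + 56f + 20).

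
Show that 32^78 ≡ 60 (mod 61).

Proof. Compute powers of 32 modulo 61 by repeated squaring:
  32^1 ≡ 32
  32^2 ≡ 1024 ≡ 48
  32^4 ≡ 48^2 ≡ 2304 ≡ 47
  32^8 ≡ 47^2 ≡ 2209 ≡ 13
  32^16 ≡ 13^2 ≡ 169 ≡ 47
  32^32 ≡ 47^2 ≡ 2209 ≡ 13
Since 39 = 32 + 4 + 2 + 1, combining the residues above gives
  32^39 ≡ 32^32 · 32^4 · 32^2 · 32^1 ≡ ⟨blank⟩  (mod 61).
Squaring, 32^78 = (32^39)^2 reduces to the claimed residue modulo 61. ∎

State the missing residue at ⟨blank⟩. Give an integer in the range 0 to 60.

32^32 · 32^4 · 32^2 · 32^1 ≡ 13 · 47 · 48 · 32 = 938496.
938496 mod 61 = 11, so 32^39 ≡ 11 (mod 61).

11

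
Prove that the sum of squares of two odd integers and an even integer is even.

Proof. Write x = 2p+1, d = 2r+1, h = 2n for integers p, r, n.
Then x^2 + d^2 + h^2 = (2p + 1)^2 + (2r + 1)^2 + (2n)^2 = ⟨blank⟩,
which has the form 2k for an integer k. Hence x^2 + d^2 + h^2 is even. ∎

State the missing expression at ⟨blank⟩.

2(2n^2 + 2p^2 + 2p + 2r^2 + 2r + 1)

Expanding: (2p + 1)^2 + (2r + 1)^2 + (2n)^2 = 4n^2 + 4p^2 + 4p + 4r^2 + 4r + 2.
Every term is even; pulling out the factor of 2 gives 2(2n^2 + 2p^2 + 2p + 2r^2 + 2r + 1).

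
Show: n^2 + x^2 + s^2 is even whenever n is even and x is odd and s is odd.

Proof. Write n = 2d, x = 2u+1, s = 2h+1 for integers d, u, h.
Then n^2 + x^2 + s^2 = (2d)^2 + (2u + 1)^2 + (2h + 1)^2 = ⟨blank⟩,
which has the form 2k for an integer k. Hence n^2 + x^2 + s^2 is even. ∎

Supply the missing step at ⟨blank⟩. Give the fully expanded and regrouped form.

2(2d^2 + 2h^2 + 2h + 2u^2 + 2u + 1)

Expanding: (2d)^2 + (2u + 1)^2 + (2h + 1)^2 = 4d^2 + 4h^2 + 4h + 4u^2 + 4u + 2.
Every term is even; pulling out the factor of 2 gives 2(2d^2 + 2h^2 + 2h + 2u^2 + 2u + 1).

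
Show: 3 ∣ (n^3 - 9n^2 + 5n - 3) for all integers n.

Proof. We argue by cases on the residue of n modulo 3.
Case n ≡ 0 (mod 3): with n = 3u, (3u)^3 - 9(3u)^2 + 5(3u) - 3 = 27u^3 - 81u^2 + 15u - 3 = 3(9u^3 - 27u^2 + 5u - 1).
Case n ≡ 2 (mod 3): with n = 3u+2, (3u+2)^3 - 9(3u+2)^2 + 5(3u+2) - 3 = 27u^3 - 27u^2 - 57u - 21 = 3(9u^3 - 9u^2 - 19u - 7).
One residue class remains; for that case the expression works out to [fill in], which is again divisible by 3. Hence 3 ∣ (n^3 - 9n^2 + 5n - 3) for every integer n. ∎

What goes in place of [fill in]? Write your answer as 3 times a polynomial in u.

3(9u^3 - 18u^2 - 10u - 2)

Only n ≡ 1 (mod 3) is unaccounted for. Put n = 3u+1:
(3u+1)^3 - 9(3u+1)^2 + 5(3u+1) - 3 expands to 27u^3 - 54u^2 - 30u - 6,
and factoring out 3 leaves 3(9u^3 - 18u^2 - 10u - 2).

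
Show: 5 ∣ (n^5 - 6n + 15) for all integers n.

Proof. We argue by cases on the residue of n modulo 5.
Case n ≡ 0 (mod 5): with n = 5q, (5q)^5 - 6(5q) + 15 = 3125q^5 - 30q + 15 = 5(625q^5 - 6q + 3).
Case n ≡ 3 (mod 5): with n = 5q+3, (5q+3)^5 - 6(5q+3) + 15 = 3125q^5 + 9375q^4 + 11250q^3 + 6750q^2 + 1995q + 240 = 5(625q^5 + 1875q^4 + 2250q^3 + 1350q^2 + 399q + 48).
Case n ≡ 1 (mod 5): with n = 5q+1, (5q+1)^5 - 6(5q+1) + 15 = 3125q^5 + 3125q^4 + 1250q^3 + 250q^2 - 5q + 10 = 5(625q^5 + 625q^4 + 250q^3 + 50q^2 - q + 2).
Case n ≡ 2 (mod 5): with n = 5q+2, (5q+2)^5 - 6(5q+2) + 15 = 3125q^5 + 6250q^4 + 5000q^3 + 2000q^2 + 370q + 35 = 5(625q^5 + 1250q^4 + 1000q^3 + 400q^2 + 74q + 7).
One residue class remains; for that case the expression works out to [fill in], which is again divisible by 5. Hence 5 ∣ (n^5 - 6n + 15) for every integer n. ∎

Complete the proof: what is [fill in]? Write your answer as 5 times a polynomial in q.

Only n ≡ 4 (mod 5) is unaccounted for. Put n = 5q+4:
(5q+4)^5 - 6(5q+4) + 15 expands to 3125q^5 + 12500q^4 + 20000q^3 + 16000q^2 + 6370q + 1015,
and factoring out 5 leaves 5(625q^5 + 2500q^4 + 4000q^3 + 3200q^2 + 1274q + 203).

5(625q^5 + 2500q^4 + 4000q^3 + 3200q^2 + 1274q + 203)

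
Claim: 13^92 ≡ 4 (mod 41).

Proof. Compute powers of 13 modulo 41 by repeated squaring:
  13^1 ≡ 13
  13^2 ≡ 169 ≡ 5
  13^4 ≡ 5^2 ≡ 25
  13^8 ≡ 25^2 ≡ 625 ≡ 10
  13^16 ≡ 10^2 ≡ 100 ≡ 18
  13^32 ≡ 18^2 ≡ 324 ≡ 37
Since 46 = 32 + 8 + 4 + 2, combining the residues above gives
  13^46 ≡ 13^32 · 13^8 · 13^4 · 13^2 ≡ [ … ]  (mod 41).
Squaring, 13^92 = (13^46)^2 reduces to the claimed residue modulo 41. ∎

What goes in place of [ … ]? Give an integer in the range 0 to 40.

2

13^32 · 13^8 · 13^4 · 13^2 ≡ 37 · 10 · 25 · 5 = 46250.
46250 mod 41 = 2, so 13^46 ≡ 2 (mod 41).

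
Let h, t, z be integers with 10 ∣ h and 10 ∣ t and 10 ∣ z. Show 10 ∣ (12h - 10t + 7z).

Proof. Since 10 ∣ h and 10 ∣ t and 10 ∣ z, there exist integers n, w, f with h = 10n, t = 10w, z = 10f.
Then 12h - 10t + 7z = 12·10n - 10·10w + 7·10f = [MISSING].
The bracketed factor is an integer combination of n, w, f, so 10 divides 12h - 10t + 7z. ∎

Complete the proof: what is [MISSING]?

Pull the common 10 out of every term: 12·10n - 10·10w + 7·10f = 10(7f + 12n - 10w).
7f + 12n - 10w is an integer, which exhibits the divisibility.

10(7f + 12n - 10w)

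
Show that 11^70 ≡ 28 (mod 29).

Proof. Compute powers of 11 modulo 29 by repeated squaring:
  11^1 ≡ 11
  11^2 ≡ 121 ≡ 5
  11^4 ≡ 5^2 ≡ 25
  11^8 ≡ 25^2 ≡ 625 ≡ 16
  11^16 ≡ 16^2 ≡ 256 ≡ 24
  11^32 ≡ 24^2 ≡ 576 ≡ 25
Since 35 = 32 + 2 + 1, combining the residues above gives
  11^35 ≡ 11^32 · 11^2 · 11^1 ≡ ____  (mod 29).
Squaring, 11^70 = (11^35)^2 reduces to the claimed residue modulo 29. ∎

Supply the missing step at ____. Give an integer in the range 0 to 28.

11^32 · 11^2 · 11^1 ≡ 25 · 5 · 11 = 1375.
1375 mod 29 = 12, so 11^35 ≡ 12 (mod 29).

12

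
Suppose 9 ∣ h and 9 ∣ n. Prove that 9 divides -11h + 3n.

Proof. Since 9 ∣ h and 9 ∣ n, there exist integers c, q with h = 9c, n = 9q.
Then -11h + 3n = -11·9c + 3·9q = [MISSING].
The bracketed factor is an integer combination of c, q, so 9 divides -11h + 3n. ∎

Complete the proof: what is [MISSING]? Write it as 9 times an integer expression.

9(-11c + 3q)

Each term has a factor of 9: -11·9c + 3·9q = 9·(-11c + 3q).
Since -11c + 3q is an integer, 9 ∣ (-11h + 3n).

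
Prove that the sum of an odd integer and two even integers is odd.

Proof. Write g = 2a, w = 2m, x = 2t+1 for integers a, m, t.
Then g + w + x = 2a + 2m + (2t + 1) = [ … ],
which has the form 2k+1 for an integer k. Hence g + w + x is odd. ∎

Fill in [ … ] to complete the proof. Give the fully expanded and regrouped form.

2(a + m + t) + 1

Expanding: 2a + 2m + (2t + 1) = 2a + 2m + 2t + 1.
Every term except the constant is even, so this is 2(a + m + t) + 1,
and a + m + t ∈ ℤ gives the required form.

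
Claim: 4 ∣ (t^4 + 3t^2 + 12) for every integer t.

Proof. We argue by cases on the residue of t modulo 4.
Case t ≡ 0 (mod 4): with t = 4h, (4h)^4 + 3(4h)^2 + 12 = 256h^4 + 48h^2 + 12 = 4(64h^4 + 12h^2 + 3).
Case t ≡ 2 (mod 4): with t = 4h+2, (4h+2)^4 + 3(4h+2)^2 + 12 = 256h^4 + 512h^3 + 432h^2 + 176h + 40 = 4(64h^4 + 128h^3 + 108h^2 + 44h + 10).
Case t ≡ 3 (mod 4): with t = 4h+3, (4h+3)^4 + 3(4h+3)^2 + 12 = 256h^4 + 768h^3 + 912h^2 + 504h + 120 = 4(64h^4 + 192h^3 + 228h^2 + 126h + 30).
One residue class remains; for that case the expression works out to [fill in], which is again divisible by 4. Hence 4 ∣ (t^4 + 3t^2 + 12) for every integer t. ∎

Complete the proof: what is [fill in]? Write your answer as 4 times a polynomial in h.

Only t ≡ 1 (mod 4) is unaccounted for. Put t = 4h+1:
(4h+1)^4 + 3(4h+1)^2 + 12 expands to 256h^4 + 256h^3 + 144h^2 + 40h + 16,
and factoring out 4 leaves 4(64h^4 + 64h^3 + 36h^2 + 10h + 4).

4(64h^4 + 64h^3 + 36h^2 + 10h + 4)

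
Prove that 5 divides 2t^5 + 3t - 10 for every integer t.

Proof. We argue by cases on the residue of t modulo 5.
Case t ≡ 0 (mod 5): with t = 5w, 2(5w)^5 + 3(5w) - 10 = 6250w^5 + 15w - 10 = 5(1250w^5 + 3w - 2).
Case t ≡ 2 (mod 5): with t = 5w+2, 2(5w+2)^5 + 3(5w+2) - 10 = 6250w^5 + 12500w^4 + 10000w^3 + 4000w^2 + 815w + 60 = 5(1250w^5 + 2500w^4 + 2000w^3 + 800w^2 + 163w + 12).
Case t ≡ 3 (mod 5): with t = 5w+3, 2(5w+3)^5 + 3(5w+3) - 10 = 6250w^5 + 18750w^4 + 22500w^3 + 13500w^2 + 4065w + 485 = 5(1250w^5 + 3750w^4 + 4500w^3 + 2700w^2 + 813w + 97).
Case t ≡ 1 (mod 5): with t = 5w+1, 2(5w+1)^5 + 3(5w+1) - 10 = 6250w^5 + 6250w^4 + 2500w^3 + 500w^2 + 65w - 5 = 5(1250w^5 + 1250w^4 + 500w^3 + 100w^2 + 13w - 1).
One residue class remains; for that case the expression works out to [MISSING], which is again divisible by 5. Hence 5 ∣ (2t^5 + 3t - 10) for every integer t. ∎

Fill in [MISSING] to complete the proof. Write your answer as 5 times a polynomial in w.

Only t ≡ 4 (mod 5) is unaccounted for. Put t = 5w+4:
2(5w+4)^5 + 3(5w+4) - 10 expands to 6250w^5 + 25000w^4 + 40000w^3 + 32000w^2 + 12815w + 2050,
and factoring out 5 leaves 5(1250w^5 + 5000w^4 + 8000w^3 + 6400w^2 + 2563w + 410).

5(1250w^5 + 5000w^4 + 8000w^3 + 6400w^2 + 2563w + 410)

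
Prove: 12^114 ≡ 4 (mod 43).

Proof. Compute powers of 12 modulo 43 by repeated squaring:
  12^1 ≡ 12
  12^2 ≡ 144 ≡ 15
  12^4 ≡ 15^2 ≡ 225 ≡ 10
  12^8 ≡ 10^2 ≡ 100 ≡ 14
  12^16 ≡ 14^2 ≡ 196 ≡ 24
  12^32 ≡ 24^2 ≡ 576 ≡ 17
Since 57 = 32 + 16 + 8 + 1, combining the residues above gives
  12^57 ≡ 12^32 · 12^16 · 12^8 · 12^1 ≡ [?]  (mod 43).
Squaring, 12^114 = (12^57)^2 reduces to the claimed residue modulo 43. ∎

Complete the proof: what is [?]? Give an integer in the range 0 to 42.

2

Multiply the listed residues: 17 · 24 · 14 · 12 = 408 → 5712 → 68544.
Reducing modulo 43: 68544 = 1594·43 + 2, so 12^57 ≡ 2.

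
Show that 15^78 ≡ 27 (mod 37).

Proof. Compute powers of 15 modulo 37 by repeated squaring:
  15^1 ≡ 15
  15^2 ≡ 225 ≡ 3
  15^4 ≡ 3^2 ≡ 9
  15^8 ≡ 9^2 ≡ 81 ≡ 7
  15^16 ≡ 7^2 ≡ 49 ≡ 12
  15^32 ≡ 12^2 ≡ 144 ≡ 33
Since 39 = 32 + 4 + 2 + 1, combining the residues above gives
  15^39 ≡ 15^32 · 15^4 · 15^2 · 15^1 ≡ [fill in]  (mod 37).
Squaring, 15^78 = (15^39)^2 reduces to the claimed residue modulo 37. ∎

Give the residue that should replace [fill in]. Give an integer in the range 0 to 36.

8

15^32 · 15^4 · 15^2 · 15^1 ≡ 33 · 9 · 3 · 15 = 13365.
13365 mod 37 = 8, so 15^39 ≡ 8 (mod 37).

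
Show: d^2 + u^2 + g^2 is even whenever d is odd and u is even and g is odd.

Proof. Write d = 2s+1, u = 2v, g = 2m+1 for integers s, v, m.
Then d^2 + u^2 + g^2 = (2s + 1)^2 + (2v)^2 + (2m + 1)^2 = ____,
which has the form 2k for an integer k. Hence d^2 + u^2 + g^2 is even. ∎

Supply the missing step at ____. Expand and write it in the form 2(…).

(2s + 1)^2 + (2v)^2 + (2m + 1)^2 = 4m^2 + 4m + 4s^2 + 4s + 4v^2 + 2
= 2(2m^2 + 2m + 2s^2 + 2s + 2v^2 + 1).
Since 2m^2 + 2m + 2s^2 + 2s + 2v^2 + 1 is an integer, the sum of squares is of the form 2k for an integer k.

2(2m^2 + 2m + 2s^2 + 2s + 2v^2 + 1)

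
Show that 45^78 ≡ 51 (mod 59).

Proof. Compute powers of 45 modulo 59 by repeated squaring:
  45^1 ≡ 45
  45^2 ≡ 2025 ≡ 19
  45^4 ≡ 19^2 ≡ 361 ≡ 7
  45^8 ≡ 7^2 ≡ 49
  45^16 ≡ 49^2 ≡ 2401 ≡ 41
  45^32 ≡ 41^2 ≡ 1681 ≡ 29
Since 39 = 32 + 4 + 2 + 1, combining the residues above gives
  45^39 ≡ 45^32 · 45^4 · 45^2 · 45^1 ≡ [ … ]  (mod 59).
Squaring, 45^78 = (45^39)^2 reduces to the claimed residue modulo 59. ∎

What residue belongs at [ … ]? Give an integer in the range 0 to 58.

46

45^32 · 45^4 · 45^2 · 45^1 ≡ 29 · 7 · 19 · 45 = 173565.
173565 mod 59 = 46, so 45^39 ≡ 46 (mod 59).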